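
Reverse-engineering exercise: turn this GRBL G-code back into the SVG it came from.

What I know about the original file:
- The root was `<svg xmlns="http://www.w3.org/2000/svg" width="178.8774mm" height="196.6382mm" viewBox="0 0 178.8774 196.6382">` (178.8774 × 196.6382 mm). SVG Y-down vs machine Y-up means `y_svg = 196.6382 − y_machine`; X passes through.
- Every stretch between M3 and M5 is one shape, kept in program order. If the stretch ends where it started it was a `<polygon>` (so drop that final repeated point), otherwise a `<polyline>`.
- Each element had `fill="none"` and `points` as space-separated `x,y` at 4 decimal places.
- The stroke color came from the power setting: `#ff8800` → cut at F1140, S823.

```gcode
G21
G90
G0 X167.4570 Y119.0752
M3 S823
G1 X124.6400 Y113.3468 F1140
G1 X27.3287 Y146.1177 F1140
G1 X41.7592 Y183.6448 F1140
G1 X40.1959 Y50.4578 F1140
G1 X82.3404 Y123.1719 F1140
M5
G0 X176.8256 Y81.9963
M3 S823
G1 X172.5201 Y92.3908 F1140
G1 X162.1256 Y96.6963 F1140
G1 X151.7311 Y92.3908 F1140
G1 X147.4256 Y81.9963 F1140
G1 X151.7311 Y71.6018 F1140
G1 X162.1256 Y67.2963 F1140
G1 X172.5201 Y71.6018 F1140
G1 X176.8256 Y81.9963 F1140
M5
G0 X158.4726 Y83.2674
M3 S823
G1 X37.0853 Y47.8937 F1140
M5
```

y_svg = 196.6382 − y_m. Every run uses S823, so all elements get stroke `#ff8800` (cut).

[1] open run; points: 167.4570,77.5630 124.6400,83.2914 27.3287,50.5205 41.7592,12.9934 40.1959,146.1804 82.3404,73.4663

[2] closed run; points: 176.8256,114.6419 172.5201,104.2474 162.1256,99.9419 151.7311,104.2474 147.4256,114.6419 151.7311,125.0364 162.1256,129.3419 172.5201,125.0364

[3] open run; points: 158.4726,113.3708 37.0853,148.7445

<svg xmlns="http://www.w3.org/2000/svg" width="178.8774mm" height="196.6382mm" viewBox="0 0 178.8774 196.6382">
  <polyline points="167.4570,77.5630 124.6400,83.2914 27.3287,50.5205 41.7592,12.9934 40.1959,146.1804 82.3404,73.4663" fill="none" stroke="#ff8800"/>
  <polygon points="176.8256,114.6419 172.5201,104.2474 162.1256,99.9419 151.7311,104.2474 147.4256,114.6419 151.7311,125.0364 162.1256,129.3419 172.5201,125.0364" fill="none" stroke="#ff8800"/>
  <polyline points="158.4726,113.3708 37.0853,148.7445" fill="none" stroke="#ff8800"/>
</svg>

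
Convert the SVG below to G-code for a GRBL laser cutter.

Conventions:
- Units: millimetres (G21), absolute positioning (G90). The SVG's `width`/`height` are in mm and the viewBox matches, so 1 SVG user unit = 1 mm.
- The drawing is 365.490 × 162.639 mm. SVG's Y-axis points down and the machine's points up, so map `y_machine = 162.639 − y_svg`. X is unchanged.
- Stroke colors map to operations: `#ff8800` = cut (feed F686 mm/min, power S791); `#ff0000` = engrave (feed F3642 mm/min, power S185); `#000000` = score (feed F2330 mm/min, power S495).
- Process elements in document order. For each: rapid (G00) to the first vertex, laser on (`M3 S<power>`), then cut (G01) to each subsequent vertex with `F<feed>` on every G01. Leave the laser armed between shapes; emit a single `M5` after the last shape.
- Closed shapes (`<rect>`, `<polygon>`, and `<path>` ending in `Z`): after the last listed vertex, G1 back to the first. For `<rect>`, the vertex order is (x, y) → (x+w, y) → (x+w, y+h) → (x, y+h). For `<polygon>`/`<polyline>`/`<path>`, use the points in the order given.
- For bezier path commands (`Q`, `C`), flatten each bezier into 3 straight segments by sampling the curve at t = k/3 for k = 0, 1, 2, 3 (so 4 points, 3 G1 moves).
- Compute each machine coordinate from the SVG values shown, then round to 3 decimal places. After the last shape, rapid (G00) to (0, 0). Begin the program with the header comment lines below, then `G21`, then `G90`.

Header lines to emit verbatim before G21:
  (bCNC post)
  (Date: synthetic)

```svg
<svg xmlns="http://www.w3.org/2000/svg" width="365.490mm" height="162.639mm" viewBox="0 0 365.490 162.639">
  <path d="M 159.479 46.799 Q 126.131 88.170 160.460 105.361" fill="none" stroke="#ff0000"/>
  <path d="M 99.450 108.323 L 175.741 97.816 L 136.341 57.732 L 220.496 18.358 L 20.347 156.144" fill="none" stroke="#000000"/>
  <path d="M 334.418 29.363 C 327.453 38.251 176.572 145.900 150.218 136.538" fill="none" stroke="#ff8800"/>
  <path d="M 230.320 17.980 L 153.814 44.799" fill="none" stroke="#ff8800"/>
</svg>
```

Since the viewBox matches the mm dimensions, user units are millimetres directly. The only transform is the Y-flip y_m = 162.639 − y_svg.

Shape 1 is a quadratic bezier drawn with `<path>`. Its stroke #ff0000 means engrave at S185, F3642. After flipping Y the toolpath is (159.479,115.840) → (144.767,90.946) → (145.094,71.425) → (160.460,57.278).

Shape 2 is a open polyline drawn with `<path>`. Its stroke #000000 means score at S495, F2330. After flipping Y the toolpath is (99.450,54.316) → (175.741,64.823) → (136.341,104.907) → (220.496,144.281) → (20.347,6.495).

Shape 3 is a cubic bezier drawn with `<path>`. Its stroke #ff8800 means cut at S791, F686. After flipping Y the toolpath is (334.418,133.276) → (289.423,99.459) → (208.139,47.751) → (150.218,26.101).

Shape 4 is a line segment drawn with `<path>`. Its stroke #ff8800 means cut at S791, F686. After flipping Y the toolpath is (230.320,144.659) → (153.814,117.840).

(bCNC post)
(Date: synthetic)
G21
G90
G00 X159.479 Y115.840
M3 S185
G01 X144.767 Y90.946 F3642
G01 X145.094 Y71.425 F3642
G01 X160.460 Y57.278 F3642
G00 X99.450 Y54.316
M3 S495
G01 X175.741 Y64.823 F2330
G01 X136.341 Y104.907 F2330
G01 X220.496 Y144.281 F2330
G01 X20.347 Y6.495 F2330
G00 X334.418 Y133.276
M3 S791
G01 X289.423 Y99.459 F686
G01 X208.139 Y47.751 F686
G01 X150.218 Y26.101 F686
G00 X230.320 Y144.659
M3 S791
G01 X153.814 Y117.840 F686
M5
G00 X0.000 Y0.000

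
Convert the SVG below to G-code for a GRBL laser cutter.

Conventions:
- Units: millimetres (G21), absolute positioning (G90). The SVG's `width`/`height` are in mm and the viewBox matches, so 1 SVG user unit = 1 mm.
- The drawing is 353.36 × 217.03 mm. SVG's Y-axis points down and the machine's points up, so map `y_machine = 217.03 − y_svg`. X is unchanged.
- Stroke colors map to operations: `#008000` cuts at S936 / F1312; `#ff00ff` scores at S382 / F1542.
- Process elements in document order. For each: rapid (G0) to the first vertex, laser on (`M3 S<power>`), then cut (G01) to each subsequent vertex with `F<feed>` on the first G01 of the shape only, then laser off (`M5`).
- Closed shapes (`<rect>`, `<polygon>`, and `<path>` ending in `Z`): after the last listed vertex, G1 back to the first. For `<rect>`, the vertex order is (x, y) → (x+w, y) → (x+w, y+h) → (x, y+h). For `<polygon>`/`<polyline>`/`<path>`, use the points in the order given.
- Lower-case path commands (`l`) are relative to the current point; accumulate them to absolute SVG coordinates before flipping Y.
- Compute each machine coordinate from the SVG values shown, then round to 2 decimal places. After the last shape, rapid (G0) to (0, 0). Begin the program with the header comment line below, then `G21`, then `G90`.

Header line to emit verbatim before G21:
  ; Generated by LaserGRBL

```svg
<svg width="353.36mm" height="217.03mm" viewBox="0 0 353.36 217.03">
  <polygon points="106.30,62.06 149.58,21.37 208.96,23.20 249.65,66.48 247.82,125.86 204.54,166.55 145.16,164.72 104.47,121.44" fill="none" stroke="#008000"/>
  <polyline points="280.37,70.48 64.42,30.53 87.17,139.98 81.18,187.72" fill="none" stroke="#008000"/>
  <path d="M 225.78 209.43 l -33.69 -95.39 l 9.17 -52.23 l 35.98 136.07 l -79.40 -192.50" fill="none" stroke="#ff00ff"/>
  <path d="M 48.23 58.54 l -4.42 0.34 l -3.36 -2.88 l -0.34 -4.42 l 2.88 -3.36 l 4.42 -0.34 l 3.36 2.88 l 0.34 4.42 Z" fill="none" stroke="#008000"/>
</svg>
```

Since the viewBox matches the mm dimensions, user units are millimetres directly. The only transform is the Y-flip y_m = 217.03 − y_svg.

Shape 1 is a regular polygon drawn with `<polygon>`. Its stroke #008000 means cut at S936, F1312. After flipping Y the toolpath is (106.30,154.97) → (149.58,195.66) → (208.96,193.83) → (249.65,150.55) → (247.82,91.17) → (204.54,50.48) → (145.16,52.31) → (104.47,95.59) → (106.30,154.97), returning to the start.

Shape 2 is a open polyline drawn with `<polyline>`. Its stroke #008000 means cut at S936, F1312. After flipping Y the toolpath is (280.37,146.55) → (64.42,186.50) → (87.17,77.05) → (81.18,29.31).

Shape 3 is a open polyline drawn with `<path>`. Its stroke #ff00ff means score at S382, F1542. After flipping Y the toolpath is (225.78,7.60) → (192.09,102.99) → (201.26,155.22) → (237.24,19.15) → (157.84,211.65).

Shape 4 is a regular polygon drawn with `<path>`. Its stroke #008000 means cut at S936, F1312. After flipping Y the toolpath is (48.23,158.49) → (43.81,158.15) → (40.45,161.03) → (40.11,165.45) → (42.99,168.81) → (47.41,169.15) → (50.77,166.27) → (51.11,161.85) → (48.23,158.49), returning to the start.

; Generated by LaserGRBL
G21
G90
G0 X106.30 Y154.97
M3 S936
G01 X149.58 Y195.66 F1312
G01 X208.96 Y193.83
G01 X249.65 Y150.55
G01 X247.82 Y91.17
G01 X204.54 Y50.48
G01 X145.16 Y52.31
G01 X104.47 Y95.59
G01 X106.30 Y154.97
M5
G0 X280.37 Y146.55
M3 S936
G01 X64.42 Y186.50 F1312
G01 X87.17 Y77.05
G01 X81.18 Y29.31
M5
G0 X225.78 Y7.60
M3 S382
G01 X192.09 Y102.99 F1542
G01 X201.26 Y155.22
G01 X237.24 Y19.15
G01 X157.84 Y211.65
M5
G0 X48.23 Y158.49
M3 S936
G01 X43.81 Y158.15 F1312
G01 X40.45 Y161.03
G01 X40.11 Y165.45
G01 X42.99 Y168.81
G01 X47.41 Y169.15
G01 X50.77 Y166.27
G01 X51.11 Y161.85
G01 X48.23 Y158.49
M5
G0 X0.00 Y0.00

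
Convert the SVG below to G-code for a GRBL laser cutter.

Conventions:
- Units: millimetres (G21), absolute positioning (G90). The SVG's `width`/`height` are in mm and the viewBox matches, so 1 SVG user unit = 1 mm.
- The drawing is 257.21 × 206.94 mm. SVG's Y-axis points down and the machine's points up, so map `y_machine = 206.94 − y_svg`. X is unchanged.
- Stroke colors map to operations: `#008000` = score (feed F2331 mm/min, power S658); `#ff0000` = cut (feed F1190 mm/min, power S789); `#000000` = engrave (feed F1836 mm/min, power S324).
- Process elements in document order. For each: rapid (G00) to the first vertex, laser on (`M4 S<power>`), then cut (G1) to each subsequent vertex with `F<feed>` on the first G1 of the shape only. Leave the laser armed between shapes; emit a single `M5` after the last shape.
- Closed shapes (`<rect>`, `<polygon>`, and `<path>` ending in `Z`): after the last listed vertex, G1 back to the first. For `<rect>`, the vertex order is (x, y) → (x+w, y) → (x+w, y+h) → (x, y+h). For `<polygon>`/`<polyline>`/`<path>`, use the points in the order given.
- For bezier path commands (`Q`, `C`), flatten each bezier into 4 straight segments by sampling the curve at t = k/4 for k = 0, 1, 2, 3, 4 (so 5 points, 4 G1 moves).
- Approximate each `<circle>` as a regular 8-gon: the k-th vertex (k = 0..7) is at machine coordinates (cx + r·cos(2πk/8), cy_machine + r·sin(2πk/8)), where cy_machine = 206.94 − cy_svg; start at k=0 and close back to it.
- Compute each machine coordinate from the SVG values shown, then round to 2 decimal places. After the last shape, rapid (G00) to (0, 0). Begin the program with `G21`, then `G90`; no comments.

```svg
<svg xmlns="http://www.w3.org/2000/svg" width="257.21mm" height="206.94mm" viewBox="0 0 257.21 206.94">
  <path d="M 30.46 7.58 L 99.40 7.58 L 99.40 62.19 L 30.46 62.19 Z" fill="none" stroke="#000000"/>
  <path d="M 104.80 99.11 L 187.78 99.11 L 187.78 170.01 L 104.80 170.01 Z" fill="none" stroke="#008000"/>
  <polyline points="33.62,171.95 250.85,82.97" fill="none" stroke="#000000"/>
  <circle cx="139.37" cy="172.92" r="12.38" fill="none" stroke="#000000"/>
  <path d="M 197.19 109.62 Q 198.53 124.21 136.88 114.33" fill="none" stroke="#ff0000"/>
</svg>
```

1 u = 1 mm; y_m = 206.94 − y.

[1] `<path>` rectangle, #000000→engrave S324 F1836: (30.46,199.36) → (99.40,199.36) → (99.40,144.75) → (30.46,144.75) → (30.46,199.36) (closed)

[2] `<path>` rectangle, #008000→score S658 F2331: (104.80,107.83) → (187.78,107.83) → (187.78,36.93) → (104.80,36.93) → (104.80,107.83) (closed)

[3] `<polyline>` line segment, #000000→engrave S324 F1836: (33.62,34.99) → (250.85,123.97)

[4] `<circle>` circle, #000000→engrave S324 F1836: (151.75,34.02) → (148.12,42.77) → (139.37,46.40) → (130.62,42.77) → (126.99,34.02) → (130.62,25.27) → (139.37,21.64) → (148.12,25.27) → (151.75,34.02) (closed)

[5] `<path>` quadratic bezier, #ff0000→cut S789 F1190: (197.19,97.32) → (193.92,91.55) → (182.78,88.85) → (163.77,89.20) → (136.88,92.61)

G21
G90
G00 X30.46 Y199.36
M4 S324
G1 X99.40 Y199.36 F1836
G1 X99.40 Y144.75
G1 X30.46 Y144.75
G1 X30.46 Y199.36
G00 X104.80 Y107.83
M4 S658
G1 X187.78 Y107.83 F2331
G1 X187.78 Y36.93
G1 X104.80 Y36.93
G1 X104.80 Y107.83
G00 X33.62 Y34.99
M4 S324
G1 X250.85 Y123.97 F1836
G00 X151.75 Y34.02
M4 S324
G1 X148.12 Y42.77 F1836
G1 X139.37 Y46.40
G1 X130.62 Y42.77
G1 X126.99 Y34.02
G1 X130.62 Y25.27
G1 X139.37 Y21.64
G1 X148.12 Y25.27
G1 X151.75 Y34.02
G00 X197.19 Y97.32
M4 S789
G1 X193.92 Y91.55 F1190
G1 X182.78 Y88.85
G1 X163.77 Y89.20
G1 X136.88 Y92.61
M5
G00 X0.00 Y0.00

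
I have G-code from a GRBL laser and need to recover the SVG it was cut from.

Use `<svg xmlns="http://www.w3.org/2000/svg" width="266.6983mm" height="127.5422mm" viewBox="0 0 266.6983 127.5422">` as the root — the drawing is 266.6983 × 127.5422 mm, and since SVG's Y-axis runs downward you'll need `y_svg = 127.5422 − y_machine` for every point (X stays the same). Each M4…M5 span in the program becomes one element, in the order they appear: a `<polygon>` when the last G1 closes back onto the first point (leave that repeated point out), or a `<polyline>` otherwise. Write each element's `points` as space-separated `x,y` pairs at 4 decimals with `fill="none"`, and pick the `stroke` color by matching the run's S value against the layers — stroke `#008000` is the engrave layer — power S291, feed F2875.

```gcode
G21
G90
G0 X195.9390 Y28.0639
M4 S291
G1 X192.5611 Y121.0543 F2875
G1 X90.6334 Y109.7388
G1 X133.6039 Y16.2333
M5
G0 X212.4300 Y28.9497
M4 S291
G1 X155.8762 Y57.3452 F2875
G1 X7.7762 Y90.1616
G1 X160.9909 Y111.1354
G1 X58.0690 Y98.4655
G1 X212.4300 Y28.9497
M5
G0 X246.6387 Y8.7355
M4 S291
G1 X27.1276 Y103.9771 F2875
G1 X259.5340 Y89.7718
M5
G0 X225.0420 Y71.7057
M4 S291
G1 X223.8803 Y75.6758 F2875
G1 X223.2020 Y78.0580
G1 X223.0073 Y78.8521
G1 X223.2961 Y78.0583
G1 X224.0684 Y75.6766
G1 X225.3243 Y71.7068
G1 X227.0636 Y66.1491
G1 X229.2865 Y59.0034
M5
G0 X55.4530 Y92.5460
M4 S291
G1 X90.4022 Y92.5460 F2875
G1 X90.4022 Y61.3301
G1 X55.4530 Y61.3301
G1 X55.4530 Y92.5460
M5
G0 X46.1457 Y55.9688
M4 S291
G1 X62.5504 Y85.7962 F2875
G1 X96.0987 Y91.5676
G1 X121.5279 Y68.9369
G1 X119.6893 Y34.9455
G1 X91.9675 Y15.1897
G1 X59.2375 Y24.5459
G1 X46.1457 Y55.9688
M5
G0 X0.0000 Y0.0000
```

<svg xmlns="http://www.w3.org/2000/svg" width="266.6983mm" height="127.5422mm" viewBox="0 0 266.6983 127.5422">
  <polyline points="195.9390,99.4783 192.5611,6.4879 90.6334,17.8034 133.6039,111.3089" fill="none" stroke="#008000"/>
  <polygon points="212.4300,98.5925 155.8762,70.1970 7.7762,37.3806 160.9909,16.4068 58.0690,29.0767" fill="none" stroke="#008000"/>
  <polyline points="246.6387,118.8067 27.1276,23.5651 259.5340,37.7704" fill="none" stroke="#008000"/>
  <polyline points="225.0420,55.8365 223.8803,51.8664 223.2020,49.4842 223.0073,48.6901 223.2961,49.4839 224.0684,51.8656 225.3243,55.8354 227.0636,61.3931 229.2865,68.5388" fill="none" stroke="#008000"/>
  <polygon points="55.4530,34.9962 90.4022,34.9962 90.4022,66.2121 55.4530,66.2121" fill="none" stroke="#008000"/>
  <polygon points="46.1457,71.5734 62.5504,41.7460 96.0987,35.9746 121.5279,58.6053 119.6893,92.5967 91.9675,112.3525 59.2375,102.9963" fill="none" stroke="#008000"/>
</svg>

Each laser-on run becomes one SVG element. Flip Y back into SVG space with y_svg = 127.5422 − y_machine. Every run uses S291, so all elements get stroke `#008000` (engrave).

Run 1: The run is open, so emit a `<polyline>` with points (Y-flipped): 195.9390,99.4783 192.5611,6.4879 90.6334,17.8034 133.6039,111.3089.

Run 2: The run returns to its start, so emit a `<polygon>` with points (Y-flipped): 212.4300,98.5925 155.8762,70.1970 7.7762,37.3806 160.9909,16.4068 58.0690,29.0767.

Run 3: The run is open, so emit a `<polyline>` with points (Y-flipped): 246.6387,118.8067 27.1276,23.5651 259.5340,37.7704.

Run 4: The run is open, so emit a `<polyline>` with points (Y-flipped): 225.0420,55.8365 223.8803,51.8664 223.2020,49.4842 223.0073,48.6901 223.2961,49.4839 224.0684,51.8656 225.3243,55.8354 227.0636,61.3931 229.2865,68.5388.

Run 5: The run returns to its start, so emit a `<polygon>` with points (Y-flipped): 55.4530,34.9962 90.4022,34.9962 90.4022,66.2121 55.4530,66.2121.

Run 6: The run returns to its start, so emit a `<polygon>` with points (Y-flipped): 46.1457,71.5734 62.5504,41.7460 96.0987,35.9746 121.5279,58.6053 119.6893,92.5967 91.9675,112.3525 59.2375,102.9963.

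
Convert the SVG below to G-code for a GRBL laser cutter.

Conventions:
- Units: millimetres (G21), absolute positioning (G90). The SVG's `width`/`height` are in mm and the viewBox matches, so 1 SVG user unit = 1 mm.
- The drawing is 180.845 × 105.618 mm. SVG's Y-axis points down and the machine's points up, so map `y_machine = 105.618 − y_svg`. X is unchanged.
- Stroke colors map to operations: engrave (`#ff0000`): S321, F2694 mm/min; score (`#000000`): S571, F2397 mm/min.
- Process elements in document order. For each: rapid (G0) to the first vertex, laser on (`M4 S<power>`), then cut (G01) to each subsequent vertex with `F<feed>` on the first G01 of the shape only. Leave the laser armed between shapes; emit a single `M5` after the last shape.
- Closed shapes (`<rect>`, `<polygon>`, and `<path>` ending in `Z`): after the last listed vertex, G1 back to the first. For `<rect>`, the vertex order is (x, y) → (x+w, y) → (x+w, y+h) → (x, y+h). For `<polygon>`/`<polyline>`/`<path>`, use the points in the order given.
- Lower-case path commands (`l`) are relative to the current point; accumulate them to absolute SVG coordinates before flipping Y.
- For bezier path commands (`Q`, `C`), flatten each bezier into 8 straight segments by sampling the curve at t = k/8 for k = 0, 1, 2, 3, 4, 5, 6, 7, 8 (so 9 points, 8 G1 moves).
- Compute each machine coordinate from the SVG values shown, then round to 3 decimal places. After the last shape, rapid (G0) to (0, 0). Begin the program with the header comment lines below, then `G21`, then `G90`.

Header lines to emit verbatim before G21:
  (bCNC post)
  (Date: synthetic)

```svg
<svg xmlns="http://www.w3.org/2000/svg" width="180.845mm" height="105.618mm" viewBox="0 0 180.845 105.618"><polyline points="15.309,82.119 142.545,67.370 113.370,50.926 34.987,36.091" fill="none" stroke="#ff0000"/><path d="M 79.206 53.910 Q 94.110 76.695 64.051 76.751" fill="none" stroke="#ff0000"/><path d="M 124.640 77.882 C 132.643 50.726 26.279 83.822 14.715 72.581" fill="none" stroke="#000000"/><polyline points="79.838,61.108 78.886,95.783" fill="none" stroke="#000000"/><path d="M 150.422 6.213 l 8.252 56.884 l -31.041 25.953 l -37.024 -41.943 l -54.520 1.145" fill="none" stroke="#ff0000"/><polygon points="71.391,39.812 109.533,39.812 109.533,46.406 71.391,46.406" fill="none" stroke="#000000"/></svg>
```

(bCNC post)
(Date: synthetic)
G21
G90
G0 X15.309 Y23.499
M4 S321
G01 X142.545 Y38.248 F2694
G01 X113.370 Y54.692
G01 X34.987 Y69.527
G0 X79.206 Y51.708
M4 S321
G01 X82.229 Y46.367 F2694
G01 X83.848 Y41.736
G01 X84.061 Y37.816
G01 X82.869 Y34.605
G01 X80.272 Y32.105
G01 X76.270 Y30.316
G01 X70.863 Y29.236
G01 X64.051 Y28.867
G0 X124.640 Y27.736
M4 S571
G01 X122.689 Y35.299 F2397
G01 X112.467 Y38.440
G01 X96.425 Y38.383
G01 X77.015 Y36.355
G01 X56.688 Y33.580
G01 X37.895 Y31.285
G01 X23.087 Y30.696
G01 X14.715 Y33.037
G0 X79.838 Y44.510
M4 S571
G01 X78.886 Y9.835 F2397
G0 X150.422 Y99.405
M4 S321
G01 X158.674 Y42.521 F2694
G01 X127.633 Y16.568
G01 X90.609 Y58.511
G01 X36.089 Y57.366
G0 X71.391 Y65.806
M4 S571
G01 X109.533 Y65.806 F2397
G01 X109.533 Y59.212
G01 X71.391 Y59.212
G01 X71.391 Y65.806
M5
G0 X0.000 Y0.000

Since the viewBox matches the mm dimensions, user units are millimetres directly. The only transform is the Y-flip y_m = 105.618 − y_svg.

Shape 1 is a open polyline drawn with `<polyline>`. Its stroke #ff0000 means engrave at S321, F2694. After flipping Y the toolpath is (15.309,23.499) → (142.545,38.248) → (113.370,54.692) → (34.987,69.527).

Shape 2 is a quadratic bezier drawn with `<path>`. Its stroke #ff0000 means engrave at S321, F2694. After flipping Y the toolpath is (79.206,51.708) → (82.229,46.367) → (83.848,41.736) → (84.061,37.816) → (82.869,34.605) → (80.272,32.105) → (76.270,30.316) → (70.863,29.236) → (64.051,28.867).

Shape 3 is a cubic bezier drawn with `<path>`. Its stroke #000000 means score at S571, F2397. After flipping Y the toolpath is (124.640,27.736) → (122.689,35.299) → (112.467,38.440) → (96.425,38.383) → (77.015,36.355) → (56.688,33.580) → (37.895,31.285) → (23.087,30.696) → (14.715,33.037).

Shape 4 is a line segment drawn with `<polyline>`. Its stroke #000000 means score at S571, F2397. After flipping Y the toolpath is (79.838,44.510) → (78.886,9.835).

Shape 5 is a open polyline drawn with `<path>`. Its stroke #ff0000 means engrave at S321, F2694. After flipping Y the toolpath is (150.422,99.405) → (158.674,42.521) → (127.633,16.568) → (90.609,58.511) → (36.089,57.366).

Shape 6 is a rectangle drawn with `<polygon>`. Its stroke #000000 means score at S571, F2397. After flipping Y the toolpath is (71.391,65.806) → (109.533,65.806) → (109.533,59.212) → (71.391,59.212) → (71.391,65.806), returning to the start.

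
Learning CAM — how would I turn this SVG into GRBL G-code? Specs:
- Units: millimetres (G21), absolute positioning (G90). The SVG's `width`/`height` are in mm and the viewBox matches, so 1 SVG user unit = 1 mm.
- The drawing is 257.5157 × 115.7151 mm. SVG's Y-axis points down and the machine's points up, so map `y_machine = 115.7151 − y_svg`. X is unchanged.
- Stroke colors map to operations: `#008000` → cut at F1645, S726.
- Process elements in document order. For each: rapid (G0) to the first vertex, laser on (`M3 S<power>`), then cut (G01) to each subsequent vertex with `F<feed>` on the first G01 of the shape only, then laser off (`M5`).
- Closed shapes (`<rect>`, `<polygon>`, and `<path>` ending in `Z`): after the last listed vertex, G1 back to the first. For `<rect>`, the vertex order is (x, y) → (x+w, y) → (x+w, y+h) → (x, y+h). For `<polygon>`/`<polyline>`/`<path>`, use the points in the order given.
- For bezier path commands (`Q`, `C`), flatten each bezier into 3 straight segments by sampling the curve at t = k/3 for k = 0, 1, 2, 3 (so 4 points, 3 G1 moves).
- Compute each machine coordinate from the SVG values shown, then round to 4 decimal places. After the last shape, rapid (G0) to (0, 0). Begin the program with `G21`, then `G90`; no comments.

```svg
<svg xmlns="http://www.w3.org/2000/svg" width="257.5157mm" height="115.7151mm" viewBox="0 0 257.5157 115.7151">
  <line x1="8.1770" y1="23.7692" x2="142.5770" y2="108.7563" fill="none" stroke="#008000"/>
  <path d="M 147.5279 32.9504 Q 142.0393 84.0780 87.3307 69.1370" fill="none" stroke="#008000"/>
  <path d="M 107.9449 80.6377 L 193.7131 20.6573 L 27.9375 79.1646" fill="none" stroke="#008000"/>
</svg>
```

1 u = 1 mm; y_m = 115.7151 − y.

[1] `<line>` line segment, #008000→cut S726 F1645: (8.1770,91.9459) → (142.5770,6.9588)

[2] `<path>` quadratic bezier, #008000→cut S726 F1645: (147.5279,82.7647) → (138.3999,56.0206) → (118.3342,43.9584) → (87.3307,46.5781)

[3] `<path>` open polyline, #008000→cut S726 F1645: (107.9449,35.0774) → (193.7131,95.0578) → (27.9375,36.5505)

G21
G90
G0 X8.1770 Y91.9459
M3 S726
G01 X142.5770 Y6.9588 F1645
M5
G0 X147.5279 Y82.7647
M3 S726
G01 X138.3999 Y56.0206 F1645
G01 X118.3342 Y43.9584
G01 X87.3307 Y46.5781
M5
G0 X107.9449 Y35.0774
M3 S726
G01 X193.7131 Y95.0578 F1645
G01 X27.9375 Y36.5505
M5
G0 X0.0000 Y0.0000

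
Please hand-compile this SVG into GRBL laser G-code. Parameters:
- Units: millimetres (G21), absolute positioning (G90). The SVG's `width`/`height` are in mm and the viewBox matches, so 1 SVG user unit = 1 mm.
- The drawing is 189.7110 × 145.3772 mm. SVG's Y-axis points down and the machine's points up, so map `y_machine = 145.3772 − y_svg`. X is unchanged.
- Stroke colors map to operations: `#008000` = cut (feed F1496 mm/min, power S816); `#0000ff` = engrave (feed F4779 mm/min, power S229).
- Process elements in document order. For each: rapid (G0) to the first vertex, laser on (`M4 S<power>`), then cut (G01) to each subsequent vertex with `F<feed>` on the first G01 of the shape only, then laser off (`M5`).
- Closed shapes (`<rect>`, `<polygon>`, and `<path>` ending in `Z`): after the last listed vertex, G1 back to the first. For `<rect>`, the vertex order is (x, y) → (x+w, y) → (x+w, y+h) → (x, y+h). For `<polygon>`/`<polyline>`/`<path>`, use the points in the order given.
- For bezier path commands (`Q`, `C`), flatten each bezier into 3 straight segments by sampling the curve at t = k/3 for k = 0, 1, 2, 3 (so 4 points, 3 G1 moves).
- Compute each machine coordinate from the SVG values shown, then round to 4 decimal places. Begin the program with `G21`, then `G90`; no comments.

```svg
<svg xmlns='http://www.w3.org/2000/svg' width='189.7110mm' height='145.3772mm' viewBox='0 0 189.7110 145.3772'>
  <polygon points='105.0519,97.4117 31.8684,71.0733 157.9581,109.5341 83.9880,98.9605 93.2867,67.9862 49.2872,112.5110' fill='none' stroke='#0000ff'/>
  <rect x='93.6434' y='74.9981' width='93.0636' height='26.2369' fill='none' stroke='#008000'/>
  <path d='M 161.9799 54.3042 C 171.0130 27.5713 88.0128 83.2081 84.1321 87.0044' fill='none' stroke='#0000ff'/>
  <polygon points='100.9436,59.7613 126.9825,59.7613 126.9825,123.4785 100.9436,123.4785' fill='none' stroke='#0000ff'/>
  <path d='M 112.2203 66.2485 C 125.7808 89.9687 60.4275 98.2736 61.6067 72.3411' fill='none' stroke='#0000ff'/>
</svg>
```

G21
G90
G0 X105.0519 Y47.9655
M4 S229
G01 X31.8684 Y74.3039 F4779
G01 X157.9581 Y35.8431
G01 X83.9880 Y46.4167
G01 X93.2867 Y77.3910
G01 X49.2872 Y32.8662
G01 X105.0519 Y47.9655
M5
G0 X93.6434 Y70.3791
M4 S816
G01 X186.7070 Y70.3791 F1496
G01 X186.7070 Y44.1422
G01 X93.6434 Y44.1422
G01 X93.6434 Y70.3791
M5
G0 X161.9799 Y91.0730
M4 S229
G01 X146.6742 Y95.3201 F4779
G01 X108.0470 Y74.4785
G01 X84.1321 Y58.3728
M5
G0 X100.9436 Y85.6159
M4 S229
G01 X126.9825 Y85.6159 F4779
G01 X126.9825 Y21.8987
G01 X100.9436 Y21.8987
G01 X100.9436 Y85.6159
M5
G0 X112.2203 Y79.1287
M4 S229
G01 X104.8631 Y61.2440 F4779
G01 X77.2181 Y57.8190
G01 X61.6067 Y73.0361
M5

viewBox `0 0 189.7110 145.3772` with mm width/height → 1 unit = 1 mm. Flip: y_m = 145.3772 − y_svg.

**Shape 1** — `<polygon>` closed polygon, stroke `#0000ff` → engrave (S229, F4779). Machine vertices: (105.0519,47.9655) → (31.8684,74.3039) → (157.9581,35.8431) → (83.9880,46.4167) → (93.2867,77.3910) → (49.2872,32.8662) → (105.0519,47.9655). Closed: final G1 returns to the first vertex.

**Shape 2** — `<rect>` rectangle, stroke `#008000` → cut (S816, F1496). Machine vertices: (93.6434,70.3791) → (186.7070,70.3791) → (186.7070,44.1422) → (93.6434,44.1422) → (93.6434,70.3791). Closed: final G1 returns to the first vertex.

**Shape 3** — `<path>` cubic bezier, stroke `#0000ff` → engrave (S229, F4779). Control points (SVG): P0=(161.9799,54.3042), P1=(171.0130,27.5713), P2=(88.0128,83.2081), P3=(84.1321,87.0044); sampled at t=k/3. Machine vertices: (161.9799,91.0730) → (146.6742,95.3201) → (108.0470,74.4785) → (84.1321,58.3728). Open path.

**Shape 4** — `<polygon>` rectangle, stroke `#0000ff` → engrave (S229, F4779). Machine vertices: (100.9436,85.6159) → (126.9825,85.6159) → (126.9825,21.8987) → (100.9436,21.8987) → (100.9436,85.6159). Closed: final G1 returns to the first vertex.

**Shape 5** — `<path>` cubic bezier, stroke `#0000ff` → engrave (S229, F4779). Control points (SVG): P0=(112.2203,66.2485), P1=(125.7808,89.9687), P2=(60.4275,98.2736), P3=(61.6067,72.3411); sampled at t=k/3. Machine vertices: (112.2203,79.1287) → (104.8631,61.2440) → (77.2181,57.8190) → (61.6067,73.0361). Open path.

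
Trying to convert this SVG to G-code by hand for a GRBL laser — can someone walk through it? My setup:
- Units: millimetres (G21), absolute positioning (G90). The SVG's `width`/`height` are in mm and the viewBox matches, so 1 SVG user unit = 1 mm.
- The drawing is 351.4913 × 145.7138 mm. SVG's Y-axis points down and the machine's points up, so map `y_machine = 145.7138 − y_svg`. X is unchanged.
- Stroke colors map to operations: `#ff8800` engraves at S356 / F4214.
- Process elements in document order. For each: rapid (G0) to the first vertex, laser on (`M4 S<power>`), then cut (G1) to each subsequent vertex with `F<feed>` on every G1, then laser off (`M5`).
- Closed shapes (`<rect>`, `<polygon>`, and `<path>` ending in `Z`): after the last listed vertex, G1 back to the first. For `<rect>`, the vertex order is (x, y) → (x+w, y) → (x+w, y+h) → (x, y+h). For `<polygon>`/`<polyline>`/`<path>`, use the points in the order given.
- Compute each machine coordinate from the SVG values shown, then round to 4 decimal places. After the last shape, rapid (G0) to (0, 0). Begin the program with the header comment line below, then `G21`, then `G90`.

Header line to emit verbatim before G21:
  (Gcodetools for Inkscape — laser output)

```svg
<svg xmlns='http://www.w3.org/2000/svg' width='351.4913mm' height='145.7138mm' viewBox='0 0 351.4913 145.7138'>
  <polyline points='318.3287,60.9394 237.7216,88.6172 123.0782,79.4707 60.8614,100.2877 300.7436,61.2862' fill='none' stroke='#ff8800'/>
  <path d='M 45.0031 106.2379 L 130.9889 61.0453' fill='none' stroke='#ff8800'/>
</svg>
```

1 u = 1 mm; y_m = 145.7138 − y.

[1] `<polyline>` open polyline, #ff8800→engrave S356 F4214: (318.3287,84.7744) → (237.7216,57.0966) → (123.0782,66.2431) → (60.8614,45.4261) → (300.7436,84.4276)

[2] `<path>` line segment, #ff8800→engrave S356 F4214: (45.0031,39.4759) → (130.9889,84.6685)

(Gcodetools for Inkscape — laser output)
G21
G90
G0 X318.3287 Y84.7744
M4 S356
G1 X237.7216 Y57.0966 F4214
G1 X123.0782 Y66.2431 F4214
G1 X60.8614 Y45.4261 F4214
G1 X300.7436 Y84.4276 F4214
M5
G0 X45.0031 Y39.4759
M4 S356
G1 X130.9889 Y84.6685 F4214
M5
G0 X0.0000 Y0.0000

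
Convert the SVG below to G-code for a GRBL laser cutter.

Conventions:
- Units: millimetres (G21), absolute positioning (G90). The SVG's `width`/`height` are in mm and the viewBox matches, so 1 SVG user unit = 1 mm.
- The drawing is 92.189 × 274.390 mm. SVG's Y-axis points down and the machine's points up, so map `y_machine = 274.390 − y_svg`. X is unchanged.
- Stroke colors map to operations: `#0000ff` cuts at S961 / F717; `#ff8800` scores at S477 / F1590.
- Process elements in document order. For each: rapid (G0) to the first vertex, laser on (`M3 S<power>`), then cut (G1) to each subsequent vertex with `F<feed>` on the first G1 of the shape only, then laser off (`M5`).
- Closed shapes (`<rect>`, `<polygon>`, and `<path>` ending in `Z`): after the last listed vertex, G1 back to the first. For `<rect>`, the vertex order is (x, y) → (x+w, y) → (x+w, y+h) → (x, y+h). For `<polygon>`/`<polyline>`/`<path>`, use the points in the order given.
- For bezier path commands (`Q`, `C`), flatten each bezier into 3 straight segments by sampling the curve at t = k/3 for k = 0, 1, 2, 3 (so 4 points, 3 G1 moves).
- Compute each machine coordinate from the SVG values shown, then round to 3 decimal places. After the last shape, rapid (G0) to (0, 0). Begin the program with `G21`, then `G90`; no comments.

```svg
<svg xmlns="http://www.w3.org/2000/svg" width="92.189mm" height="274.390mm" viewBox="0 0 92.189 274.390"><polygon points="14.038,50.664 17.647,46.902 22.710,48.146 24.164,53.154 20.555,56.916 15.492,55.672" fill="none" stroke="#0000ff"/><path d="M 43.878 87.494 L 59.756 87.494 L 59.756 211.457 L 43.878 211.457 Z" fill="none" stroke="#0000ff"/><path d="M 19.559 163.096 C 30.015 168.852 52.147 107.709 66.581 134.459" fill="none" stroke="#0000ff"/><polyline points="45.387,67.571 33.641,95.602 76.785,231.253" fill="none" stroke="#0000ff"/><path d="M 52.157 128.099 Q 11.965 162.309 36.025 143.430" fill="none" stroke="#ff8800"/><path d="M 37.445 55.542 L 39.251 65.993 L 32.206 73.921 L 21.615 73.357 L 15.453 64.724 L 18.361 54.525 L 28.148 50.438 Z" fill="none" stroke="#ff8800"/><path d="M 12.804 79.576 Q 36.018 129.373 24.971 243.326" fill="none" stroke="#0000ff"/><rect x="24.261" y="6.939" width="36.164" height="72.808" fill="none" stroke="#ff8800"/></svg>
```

G21
G90
G0 X14.038 Y223.726
M3 S961
G1 X17.647 Y227.488 F717
G1 X22.710 Y226.244
G1 X24.164 Y221.236
G1 X20.555 Y217.474
G1 X15.492 Y218.718
G1 X14.038 Y223.726
M5
G0 X43.878 Y186.896
M3 S961
G1 X59.756 Y186.896 F717
G1 X59.756 Y62.933
G1 X43.878 Y62.933
G1 X43.878 Y186.896
M5
G0 X19.559 Y111.294
M3 S961
G1 X33.189 Y122.105 F717
G1 X50.299 Y143.116
G1 X66.581 Y139.931
M5
G0 X45.387 Y206.819
M3 S961
G1 X33.641 Y178.788 F717
G1 X76.785 Y43.137
M5
G0 X52.157 Y146.291
M3 S477
G1 X32.501 Y129.383 F1590
G1 X27.124 Y124.273
G1 X36.025 Y130.960
M5
G0 X37.445 Y218.848
M3 S477
G1 X39.251 Y208.397 F1590
G1 X32.206 Y200.469
G1 X21.615 Y201.033
G1 X15.453 Y209.666
G1 X18.361 Y219.865
G1 X28.148 Y223.952
G1 X37.445 Y218.848
M5
G0 X12.804 Y194.814
M3 S961
G1 X24.473 Y154.488 F717
G1 X28.529 Y99.904
G1 X24.971 Y31.064
M5
G0 X24.261 Y267.451
M3 S477
G1 X60.425 Y267.451 F1590
G1 X60.425 Y194.643
G1 X24.261 Y194.643
G1 X24.261 Y267.451
M5
G0 X0.000 Y0.000

1 u = 1 mm; y_m = 274.390 − y.

[1] `<polygon>` regular polygon, #0000ff→cut S961 F717: (14.038,223.726) → (17.647,227.488) → (22.710,226.244) → (24.164,221.236) → (20.555,217.474) → (15.492,218.718) → (14.038,223.726) (closed)

[2] `<path>` rectangle, #0000ff→cut S961 F717: (43.878,186.896) → (59.756,186.896) → (59.756,62.933) → (43.878,62.933) → (43.878,186.896) (closed)

[3] `<path>` cubic bezier, #0000ff→cut S961 F717: (19.559,111.294) → (33.189,122.105) → (50.299,143.116) → (66.581,139.931)

[4] `<polyline>` open polyline, #0000ff→cut S961 F717: (45.387,206.819) → (33.641,178.788) → (76.785,43.137)

[5] `<path>` quadratic bezier, #ff8800→score S477 F1590: (52.157,146.291) → (32.501,129.383) → (27.124,124.273) → (36.025,130.960)

[6] `<path>` regular polygon, #ff8800→score S477 F1590: (37.445,218.848) → (39.251,208.397) → (32.206,200.469) → (21.615,201.033) → (15.453,209.666) → (18.361,219.865) → (28.148,223.952) → (37.445,218.848) (closed)

[7] `<path>` quadratic bezier, #0000ff→cut S961 F717: (12.804,194.814) → (24.473,154.488) → (28.529,99.904) → (24.971,31.064)

[8] `<rect>` rectangle, #ff8800→score S477 F1590: (24.261,267.451) → (60.425,267.451) → (60.425,194.643) → (24.261,194.643) → (24.261,267.451) (closed)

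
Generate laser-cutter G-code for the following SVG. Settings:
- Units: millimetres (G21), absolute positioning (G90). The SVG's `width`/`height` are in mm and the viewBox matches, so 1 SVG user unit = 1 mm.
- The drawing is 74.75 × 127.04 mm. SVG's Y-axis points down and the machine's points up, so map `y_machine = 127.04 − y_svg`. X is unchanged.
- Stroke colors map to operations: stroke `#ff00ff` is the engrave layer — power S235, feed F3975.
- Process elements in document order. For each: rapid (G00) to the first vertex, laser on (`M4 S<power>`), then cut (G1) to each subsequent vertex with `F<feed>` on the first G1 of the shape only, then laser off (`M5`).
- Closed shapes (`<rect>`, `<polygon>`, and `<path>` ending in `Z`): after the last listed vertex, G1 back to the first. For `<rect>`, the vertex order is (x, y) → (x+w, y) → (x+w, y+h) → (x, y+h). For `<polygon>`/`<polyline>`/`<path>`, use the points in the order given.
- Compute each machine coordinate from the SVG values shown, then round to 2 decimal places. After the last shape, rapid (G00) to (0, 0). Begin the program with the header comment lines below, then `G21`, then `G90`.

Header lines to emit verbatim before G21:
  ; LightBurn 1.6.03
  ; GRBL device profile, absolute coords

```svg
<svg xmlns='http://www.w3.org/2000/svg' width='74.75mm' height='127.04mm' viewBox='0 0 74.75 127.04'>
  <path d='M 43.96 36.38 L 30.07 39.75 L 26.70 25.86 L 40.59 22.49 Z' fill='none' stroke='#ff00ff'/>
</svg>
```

; LightBurn 1.6.03
; GRBL device profile, absolute coords
G21
G90
G00 X43.96 Y90.66
M4 S235
G1 X30.07 Y87.29 F3975
G1 X26.70 Y101.18
G1 X40.59 Y104.55
G1 X43.96 Y90.66
M5
G00 X0.00 Y0.00

1 u = 1 mm; y_m = 127.04 − y.

[1] `<path>` regular polygon, #ff00ff→engrave S235 F3975: (43.96,90.66) → (30.07,87.29) → (26.70,101.18) → (40.59,104.55) → (43.96,90.66) (closed)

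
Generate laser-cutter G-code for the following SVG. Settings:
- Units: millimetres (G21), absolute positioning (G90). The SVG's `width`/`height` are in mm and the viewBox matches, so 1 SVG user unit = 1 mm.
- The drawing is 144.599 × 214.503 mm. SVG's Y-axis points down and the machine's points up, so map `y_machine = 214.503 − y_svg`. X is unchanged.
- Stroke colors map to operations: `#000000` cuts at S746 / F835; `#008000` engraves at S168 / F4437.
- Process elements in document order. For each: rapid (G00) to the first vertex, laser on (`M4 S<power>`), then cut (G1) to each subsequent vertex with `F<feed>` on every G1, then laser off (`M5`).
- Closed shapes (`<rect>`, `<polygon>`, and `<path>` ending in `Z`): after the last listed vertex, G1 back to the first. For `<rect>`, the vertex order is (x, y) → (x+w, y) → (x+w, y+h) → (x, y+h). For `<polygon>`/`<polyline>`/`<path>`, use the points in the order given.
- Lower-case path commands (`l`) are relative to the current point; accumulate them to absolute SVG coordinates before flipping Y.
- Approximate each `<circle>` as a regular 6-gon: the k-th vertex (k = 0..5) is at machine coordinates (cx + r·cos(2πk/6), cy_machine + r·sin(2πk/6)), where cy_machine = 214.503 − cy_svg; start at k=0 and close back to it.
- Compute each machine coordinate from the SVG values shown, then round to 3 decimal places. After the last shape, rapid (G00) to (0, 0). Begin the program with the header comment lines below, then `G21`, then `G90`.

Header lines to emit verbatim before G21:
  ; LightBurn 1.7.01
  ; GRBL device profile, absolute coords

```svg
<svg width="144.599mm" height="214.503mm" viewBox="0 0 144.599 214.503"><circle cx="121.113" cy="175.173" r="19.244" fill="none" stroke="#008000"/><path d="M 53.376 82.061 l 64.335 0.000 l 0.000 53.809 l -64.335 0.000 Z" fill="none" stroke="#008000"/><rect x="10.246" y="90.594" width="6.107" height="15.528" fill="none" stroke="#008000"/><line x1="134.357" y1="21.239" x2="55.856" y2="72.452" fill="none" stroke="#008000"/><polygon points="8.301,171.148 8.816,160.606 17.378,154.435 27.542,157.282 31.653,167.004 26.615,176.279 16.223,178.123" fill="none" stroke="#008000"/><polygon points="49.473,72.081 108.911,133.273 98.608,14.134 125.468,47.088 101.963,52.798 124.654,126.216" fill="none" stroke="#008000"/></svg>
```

Since the viewBox matches the mm dimensions, user units are millimetres directly. The only transform is the Y-flip y_m = 214.503 − y_svg.

Shape 1 is a circle drawn with `<circle>`. Its stroke #008000 means engrave at S168, F4437. After flipping Y the toolpath is (140.357,39.330) → (130.735,55.996) → (111.491,55.996) → (101.869,39.330) → (111.491,22.664) → (130.735,22.664) → (140.357,39.330), returning to the start.

Shape 2 is a rectangle drawn with `<path>`. Its stroke #008000 means engrave at S168, F4437. After flipping Y the toolpath is (53.376,132.442) → (117.711,132.442) → (117.711,78.633) → (53.376,78.633) → (53.376,132.442), returning to the start.

Shape 3 is a rectangle drawn with `<rect>`. Its stroke #008000 means engrave at S168, F4437. After flipping Y the toolpath is (10.246,123.909) → (16.353,123.909) → (16.353,108.381) → (10.246,108.381) → (10.246,123.909), returning to the start.

Shape 4 is a line segment drawn with `<line>`. Its stroke #008000 means engrave at S168, F4437. After flipping Y the toolpath is (134.357,193.264) → (55.856,142.051).

Shape 5 is a regular polygon drawn with `<polygon>`. Its stroke #008000 means engrave at S168, F4437. After flipping Y the toolpath is (8.301,43.355) → (8.816,53.897) → (17.378,60.068) → (27.542,57.221) → (31.653,47.499) → (26.615,38.224) → (16.223,36.380) → (8.301,43.355), returning to the start.

Shape 6 is a closed polygon drawn with `<polygon>`. Its stroke #008000 means engrave at S168, F4437. After flipping Y the toolpath is (49.473,142.422) → (108.911,81.230) → (98.608,200.369) → (125.468,167.415) → (101.963,161.705) → (124.654,88.287) → (49.473,142.422), returning to the start.

; LightBurn 1.7.01
; GRBL device profile, absolute coords
G21
G90
G00 X140.357 Y39.330
M4 S168
G1 X130.735 Y55.996 F4437
G1 X111.491 Y55.996 F4437
G1 X101.869 Y39.330 F4437
G1 X111.491 Y22.664 F4437
G1 X130.735 Y22.664 F4437
G1 X140.357 Y39.330 F4437
M5
G00 X53.376 Y132.442
M4 S168
G1 X117.711 Y132.442 F4437
G1 X117.711 Y78.633 F4437
G1 X53.376 Y78.633 F4437
G1 X53.376 Y132.442 F4437
M5
G00 X10.246 Y123.909
M4 S168
G1 X16.353 Y123.909 F4437
G1 X16.353 Y108.381 F4437
G1 X10.246 Y108.381 F4437
G1 X10.246 Y123.909 F4437
M5
G00 X134.357 Y193.264
M4 S168
G1 X55.856 Y142.051 F4437
M5
G00 X8.301 Y43.355
M4 S168
G1 X8.816 Y53.897 F4437
G1 X17.378 Y60.068 F4437
G1 X27.542 Y57.221 F4437
G1 X31.653 Y47.499 F4437
G1 X26.615 Y38.224 F4437
G1 X16.223 Y36.380 F4437
G1 X8.301 Y43.355 F4437
M5
G00 X49.473 Y142.422
M4 S168
G1 X108.911 Y81.230 F4437
G1 X98.608 Y200.369 F4437
G1 X125.468 Y167.415 F4437
G1 X101.963 Y161.705 F4437
G1 X124.654 Y88.287 F4437
G1 X49.473 Y142.422 F4437
M5
G00 X0.000 Y0.000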